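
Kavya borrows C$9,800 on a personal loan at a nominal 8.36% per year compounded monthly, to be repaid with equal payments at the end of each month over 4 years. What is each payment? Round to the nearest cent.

i = 0.0836/12 = 0.00696667 per month; n = 4·12 = 48.
PMT = 9800 / ( [1 − (1+0.00696667)^(−48)] / 0.00696667 ) = 9800 / 40.679743 = 240.9061

C$240.91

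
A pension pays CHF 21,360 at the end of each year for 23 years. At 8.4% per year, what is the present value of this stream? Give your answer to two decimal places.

PV = 21360 × [1 − (1+0.084)^(−23)] / 0.084 = 21360 × 10.042472 = 214,507.2079

CHF 214,507.21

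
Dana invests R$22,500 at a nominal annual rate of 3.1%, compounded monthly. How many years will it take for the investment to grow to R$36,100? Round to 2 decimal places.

15.27 years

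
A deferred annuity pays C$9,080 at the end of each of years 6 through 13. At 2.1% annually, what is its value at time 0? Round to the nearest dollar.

C$59,693

PV at t=5 (ordinary 8-year annuity): 9080 × a(8|0.021) = 9080 × 7.294011 = 66,229.6215
Discount back 5 years: 66,229.6215 × (1+0.021)^(−5) = 66,229.6215 × 0.901304 = 59,693.0215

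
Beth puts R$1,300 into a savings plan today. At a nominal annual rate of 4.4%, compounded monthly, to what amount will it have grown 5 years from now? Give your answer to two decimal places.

R$1,619.25

i = 0.044/12 = 0.00366667 per month; n = 5·12 = 60.
1,300 × (1+0.00366667)^60 = 1,300 × 1.245575 = 1,619.2481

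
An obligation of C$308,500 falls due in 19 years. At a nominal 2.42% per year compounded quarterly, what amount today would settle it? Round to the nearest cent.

C$195,059.99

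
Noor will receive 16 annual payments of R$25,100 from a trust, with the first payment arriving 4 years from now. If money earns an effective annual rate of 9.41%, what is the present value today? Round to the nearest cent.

R$155,357.46

Value one period before first payment (t=3): 25100 × [1 − (1+0.0941)^(−16)] / 0.0941 = 25100 × 8.106426 = 203,471.3046
Discount back 3 years: 203,471.3046 × (1+0.0941)^(−3) = 203,471.3046 × 0.763535 = 155,357.4612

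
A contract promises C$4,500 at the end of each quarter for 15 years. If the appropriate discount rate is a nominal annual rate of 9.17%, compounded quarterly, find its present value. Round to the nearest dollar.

C$145,910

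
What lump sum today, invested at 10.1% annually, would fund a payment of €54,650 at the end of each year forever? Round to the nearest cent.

€541,089.11

PV = PMT / i = 54650 / 0.101 = 541,089.1089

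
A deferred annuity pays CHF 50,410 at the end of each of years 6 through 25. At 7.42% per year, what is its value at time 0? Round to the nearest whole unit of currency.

CHF 361,496

Value one period before first payment (t=5): 50410 × [1 − (1+0.0742)^(−20)] / 0.0742 = 50410 × 10.256813 = 517,045.9263
PV₀ = 517,045.9263 / (1+0.0742)^5 = 517,045.9263 / 1.430295 = 361,495.9038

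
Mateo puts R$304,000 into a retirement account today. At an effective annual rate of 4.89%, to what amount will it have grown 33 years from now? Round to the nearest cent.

FV = 304,000 × (1 + 0.0489)^33 = 1,469,259.1438

R$1,469,259.14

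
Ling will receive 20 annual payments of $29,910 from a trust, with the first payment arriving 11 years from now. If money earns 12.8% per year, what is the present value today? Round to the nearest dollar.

$63,767

Value one period before first payment (t=10): 29910 × [1 − (1+0.128)^(−20)] / 0.128 = 29910 × 7.110062 = 212,661.9525
Discount back 10 years: 212,661.9525 × (1+0.128)^(−10) = 212,661.9525 × 0.299853 = 63,767.4133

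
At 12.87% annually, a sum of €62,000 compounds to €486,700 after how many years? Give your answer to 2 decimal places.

(1+i)^n = 486700/62000 = 7.85000, so n = ln 7.85000 / ln 1.1287 = 17.0197 years

17.02 years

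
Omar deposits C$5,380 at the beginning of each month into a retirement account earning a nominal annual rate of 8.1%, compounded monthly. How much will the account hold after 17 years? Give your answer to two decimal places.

i = 0.081/12 = 0.00675 per month; n = 17·12 = 204.
FV = PMT · [(1+i)^n − 1] / i × (1+i) = 5380 · 439.196862 = 2,362,879.1174
(annuity-due: payments at period start, so ×(1+i).)

C$2,362,879.12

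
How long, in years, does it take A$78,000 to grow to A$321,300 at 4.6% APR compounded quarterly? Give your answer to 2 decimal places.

30.95 years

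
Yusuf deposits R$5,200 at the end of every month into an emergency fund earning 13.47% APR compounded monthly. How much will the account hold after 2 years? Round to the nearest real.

Periodic rate i = 0.1347/12 = 0.011225; n = 2 × 12 = 24 periods.
FV = 5200 × [(1+0.011225)^24 − 1] / 0.011225 = 5200 × 27.368854 = 142,318.0393

R$142,318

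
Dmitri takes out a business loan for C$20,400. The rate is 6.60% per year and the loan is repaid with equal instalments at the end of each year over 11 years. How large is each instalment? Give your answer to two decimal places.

Annuity-PV factor = 7.650383; PMT = 20400 / 7.650383 = 2,666.5331

C$2,666.53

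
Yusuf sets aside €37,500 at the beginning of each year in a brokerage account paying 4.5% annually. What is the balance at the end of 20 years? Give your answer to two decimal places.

Accumulation factor s(20|0.045) × (1+i) = 32.783137; FV = 37500 × 32.783137 = 1,229,367.6300
(Beginning-of-period payments → annuity-due factor ×(1+i).)

€1,229,367.63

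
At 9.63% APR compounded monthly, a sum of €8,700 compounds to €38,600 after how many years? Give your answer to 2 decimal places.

15.53 years

Periodic rate i = 0.0963/12 = 0.008025.
(1+i)^n = 38600/8700 = 4.43678, so n = ln 4.43678 / ln 1.00802 = 186.4049 months
= 186.4049/12 years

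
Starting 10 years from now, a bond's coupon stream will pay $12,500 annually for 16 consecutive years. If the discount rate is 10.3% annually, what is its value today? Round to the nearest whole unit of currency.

$39,758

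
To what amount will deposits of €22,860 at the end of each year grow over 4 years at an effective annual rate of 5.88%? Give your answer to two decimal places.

€99,825.80

FV = 22860 × [(1+0.0588)^4 − 1] / 0.0588 = 22860 × 4.366833 = 99,825.8037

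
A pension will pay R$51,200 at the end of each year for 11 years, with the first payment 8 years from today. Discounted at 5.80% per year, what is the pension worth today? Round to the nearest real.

PV at t=7 (ordinary 11-year annuity): 51200 × a(11|0.058) = 51200 × 7.968179 = 407,970.7422
PV₀ = 407,970.7422 / (1+0.058)^7 = 407,970.7422 / 1.483883 = 274,934.5660

R$274,935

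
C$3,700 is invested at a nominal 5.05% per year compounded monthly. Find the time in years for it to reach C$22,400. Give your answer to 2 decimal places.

35.73 years

Periodic rate i = 0.0505/12 = 0.00420833.
n = ln(22400/3700) / ln(1+0.00420833) = ln(6.05405) / 0.004200 = 428.7955 months
= 428.7955/12 years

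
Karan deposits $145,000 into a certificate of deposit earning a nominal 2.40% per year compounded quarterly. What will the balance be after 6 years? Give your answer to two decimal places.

$167,386.16

i = 0.024/4 = 0.006 per quarter; n = 6·4 = 24.
145,000 × (1+0.006)^24 = 145,000 × 1.154387 = 167,386.1574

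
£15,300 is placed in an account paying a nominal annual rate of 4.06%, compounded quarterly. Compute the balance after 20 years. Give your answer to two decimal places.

With 4 periods per year: i = 0.01015, n = 80.
FV = 15,300 × (1 + 0.01015)^80 = 34,321.0752

£34,321.08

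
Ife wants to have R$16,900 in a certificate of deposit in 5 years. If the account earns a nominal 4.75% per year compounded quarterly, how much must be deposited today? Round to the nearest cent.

Periodic rate i = 0.0475/4 = 0.011875; n = 5 × 4 = 20 periods.
Discount factor = (1+0.011875)^(−20) = 0.789701; PV = 16,900 × 0.789701 = 13,345.9466

R$13,345.95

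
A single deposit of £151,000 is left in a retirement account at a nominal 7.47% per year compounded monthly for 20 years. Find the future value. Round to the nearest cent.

£669,578.87

i = 0.0747/12 = 0.006225 per month; n = 20·12 = 240.
FV = 151,000 × (1 + 0.006225)^240 = 669,578.8750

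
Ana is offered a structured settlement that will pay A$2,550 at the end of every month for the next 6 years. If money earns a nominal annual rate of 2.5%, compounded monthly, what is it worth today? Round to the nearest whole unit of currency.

i = 0.025/12 = 0.00208333 per month; n = 6·12 = 72.
PV = 2550 × [1 − (1+0.00208333)^(−72)] / 0.00208333 = 2550 × 66.795703 = 170,329.0419

A$170,329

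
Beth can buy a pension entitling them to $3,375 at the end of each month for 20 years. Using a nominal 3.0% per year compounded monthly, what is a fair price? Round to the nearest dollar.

With 12 periods per year: i = 0.0025, n = 240.
Annuity factor a(240|0.0025) = 180.310914; PV = 3375 × 180.310914 = 608,549.3361

$608,549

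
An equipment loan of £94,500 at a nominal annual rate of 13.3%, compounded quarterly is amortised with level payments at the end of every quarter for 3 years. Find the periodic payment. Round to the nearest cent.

i = 0.133/4 = 0.03325 per quarter; n = 3·4 = 12.
Annuity-PV factor = 9.763623; PMT = 94500 / 9.763623 = 9,678.7840

£9,678.78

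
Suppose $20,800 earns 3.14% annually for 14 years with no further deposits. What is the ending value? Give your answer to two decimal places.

20,800 × (1+0.0314)^14 = 20,800 × 1.541629 = 32,065.8764

$32,065.88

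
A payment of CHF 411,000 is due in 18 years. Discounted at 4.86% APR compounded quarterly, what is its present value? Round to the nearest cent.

i = 0.0486/4 = 0.01215 per quarter; n = 18·4 = 72.
PV = FV·(1+i)^(−n) = 411,000 × 0.419149 = 172,270.3364

CHF 172,270.34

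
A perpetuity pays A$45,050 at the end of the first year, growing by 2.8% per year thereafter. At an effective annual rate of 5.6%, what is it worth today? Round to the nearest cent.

A$1,608,928.57

PV = PMT / (i − g) = 45050 / (0.056 − 0.028) = 45050 / 0.028000 = 1,608,928.5714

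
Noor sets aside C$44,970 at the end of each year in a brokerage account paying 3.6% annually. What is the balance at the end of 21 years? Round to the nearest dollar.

C$1,376,111

Accumulation factor s(21|0.036) = 30.600646; FV = 44970 × 30.600646 = 1,376,111.0385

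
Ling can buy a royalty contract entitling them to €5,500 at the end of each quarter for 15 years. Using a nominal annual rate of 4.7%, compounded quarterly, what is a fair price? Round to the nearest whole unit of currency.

€235,848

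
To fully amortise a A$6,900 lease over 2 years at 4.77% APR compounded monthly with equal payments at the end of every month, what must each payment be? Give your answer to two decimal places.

A$302.00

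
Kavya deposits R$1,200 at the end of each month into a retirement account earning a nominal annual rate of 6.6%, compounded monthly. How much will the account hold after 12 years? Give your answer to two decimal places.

R$262,477.48

i = 0.066/12 = 0.0055 per month; n = 12·12 = 144.
FV = PMT · [(1+i)^n − 1] / i = 1200 · 218.731232 = 262,477.4787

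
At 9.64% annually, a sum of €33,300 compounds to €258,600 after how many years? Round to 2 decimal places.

22.27 years

(1+i)^n = 258600/33300 = 7.76577, so n = ln 7.76577 / ln 1.0964 = 22.2719 years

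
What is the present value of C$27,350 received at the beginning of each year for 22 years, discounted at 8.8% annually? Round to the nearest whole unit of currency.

C$285,268

PV = PMT · [1 − (1+i)^(−n)] / i × (1+i) = 27350 · 10.430286 = 285,268.3269
Payments are at the start of each period, so multiply by (1+i).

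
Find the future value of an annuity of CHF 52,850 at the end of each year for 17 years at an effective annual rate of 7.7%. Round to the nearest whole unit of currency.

CHF 1,735,899

FV = 52850 × [(1+0.077)^17 − 1] / 0.077 = 52850 × 32.845770 = 1,735,898.9573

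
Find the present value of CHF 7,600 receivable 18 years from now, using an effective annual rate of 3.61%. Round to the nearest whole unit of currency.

CHF 4,014

PV = FV·(1+i)^(−n) = 7,600 × 0.528165 = 4,014.0564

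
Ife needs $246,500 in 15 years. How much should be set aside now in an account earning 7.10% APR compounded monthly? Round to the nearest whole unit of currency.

$85,243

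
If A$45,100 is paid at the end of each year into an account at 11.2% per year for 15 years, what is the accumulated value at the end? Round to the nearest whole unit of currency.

Accumulation factor s(15|0.112) = 34.960237; FV = 45100 × 34.960237 = 1,576,706.6705

A$1,576,707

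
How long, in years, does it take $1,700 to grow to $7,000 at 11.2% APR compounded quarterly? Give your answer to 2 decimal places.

12.81 years

Periodic rate i = 0.112/4 = 0.028.
(1+i)^n = 7000/1700 = 4.11765, so n = ln 4.11765 / ln 1.028 = 51.2502 quarters
= 51.2502/4 years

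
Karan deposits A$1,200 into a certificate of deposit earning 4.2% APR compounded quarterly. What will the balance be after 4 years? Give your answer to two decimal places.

A$1,418.28

i = 0.042/4 = 0.0105 per quarter; n = 4·4 = 16.
FV = PV·(1+i)^n = 1,200 × 1.181901 = 1,418.2812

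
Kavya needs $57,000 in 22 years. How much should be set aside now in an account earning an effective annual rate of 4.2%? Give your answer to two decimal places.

PV = 57,000 / (1 + 0.042)^22 = 57,000 / 2.472235 = 23,056.0571

$23,056.06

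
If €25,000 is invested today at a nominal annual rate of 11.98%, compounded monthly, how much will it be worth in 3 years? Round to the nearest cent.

Periodic rate i = 0.1198/12 = 0.00998333; n = 3 × 12 = 36 periods.
FV = PV·(1+i)^n = 25,000 × 1.429919 = 35,747.9767

€35,747.98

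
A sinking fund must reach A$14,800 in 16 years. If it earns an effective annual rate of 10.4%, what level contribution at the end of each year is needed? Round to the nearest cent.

A$397.75

PMT = 14800 / ( [(1+0.104)^16 − 1] / 0.104 ) = 14800 / 37.208974 = 397.7535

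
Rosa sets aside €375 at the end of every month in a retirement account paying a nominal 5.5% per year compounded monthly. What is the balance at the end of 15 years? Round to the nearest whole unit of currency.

With 12 periods per year: i = 0.00458333, n = 180.
FV = 375 × [(1+0.00458333)^180 − 1] / 0.00458333 = 375 × 278.745550 = 104,529.5814

€104,530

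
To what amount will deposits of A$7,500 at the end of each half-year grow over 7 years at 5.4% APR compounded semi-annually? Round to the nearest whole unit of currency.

Periodic rate i = 0.054/2 = 0.027; n = 7 × 2 = 14 periods.
FV = PMT · [(1+i)^n − 1] / i = 7500 · 16.743167 = 125,573.7531

A$125,574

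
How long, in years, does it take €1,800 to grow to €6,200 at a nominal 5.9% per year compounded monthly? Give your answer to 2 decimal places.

21.01 years

Periodic rate i = 0.059/12 = 0.00491667.
(1+i)^n = 6200/1800 = 3.44444, so n = ln 3.44444 / ln 1.00492 = 252.1628 months
= 252.1628/12 years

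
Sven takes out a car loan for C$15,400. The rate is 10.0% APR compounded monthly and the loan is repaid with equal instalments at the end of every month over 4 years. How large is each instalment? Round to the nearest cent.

With 12 periods per year: i = 0.00833333, n = 48.
Annuity-PV factor = 39.428160; PMT = 15400 / 39.428160 = 390.5838

C$390.58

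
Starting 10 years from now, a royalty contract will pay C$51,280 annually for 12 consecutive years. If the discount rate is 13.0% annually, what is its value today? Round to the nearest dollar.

C$101,016

PV at t=9 (ordinary 12-year annuity): 51280 × a(12|0.13) = 51280 × 5.917647 = 303,456.9390
Discount back 9 years: 303,456.9390 × (1+0.13)^(−9) = 303,456.9390 × 0.332885 = 101,016.2126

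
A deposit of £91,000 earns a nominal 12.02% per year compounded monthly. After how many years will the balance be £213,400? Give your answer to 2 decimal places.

7.13 years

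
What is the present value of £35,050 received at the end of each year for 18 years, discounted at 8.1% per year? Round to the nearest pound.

£326,218

PV = PMT · [1 − (1+i)^(−n)] / i = 35050 · 9.307226 = 326,218.2798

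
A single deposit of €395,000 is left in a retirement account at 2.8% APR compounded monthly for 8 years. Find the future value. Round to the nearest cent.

€494,044.13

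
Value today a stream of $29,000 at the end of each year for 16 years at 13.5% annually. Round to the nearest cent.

$186,492.39

PV = 29000 × [1 − (1+0.135)^(−16)] / 0.135 = 29000 × 6.430772 = 186,492.3892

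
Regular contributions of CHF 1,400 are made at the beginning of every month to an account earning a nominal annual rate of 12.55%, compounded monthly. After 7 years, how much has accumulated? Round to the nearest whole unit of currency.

CHF 188,874

With 12 periods per year: i = 0.0104583, n = 84.
Accumulation factor s(84|0.0104583) × (1+i) = 134.909853; FV = 1400 × 134.909853 = 188,873.7940
Payments are at the start of each period, so multiply by (1+i).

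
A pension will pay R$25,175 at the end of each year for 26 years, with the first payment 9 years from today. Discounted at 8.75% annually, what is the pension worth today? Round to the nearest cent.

Value one period before first payment (t=8): 25175 × [1 − (1+0.0875)^(−26)] / 0.0875 = 25175 × 10.137854 = 255,220.4845
Discount back 8 years: 255,220.4845 × (1+0.0875)^(−8) = 255,220.4845 × 0.511171 = 130,461.2104

R$130,461.21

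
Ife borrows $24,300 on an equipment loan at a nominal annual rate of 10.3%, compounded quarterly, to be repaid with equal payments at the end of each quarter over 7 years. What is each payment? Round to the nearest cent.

$1,228.66

i = 0.103/4 = 0.02575 per quarter; n = 7·4 = 28.
PMT = 24300 / ( [1 − (1+0.02575)^(−28)] / 0.02575 ) = 24300 / 19.777709 = 1,228.6559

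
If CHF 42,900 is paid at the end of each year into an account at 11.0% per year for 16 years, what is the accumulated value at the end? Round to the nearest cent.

Accumulation factor s(16|0.11) = 39.189948; FV = 42900 × 39.189948 = 1,681,248.7895

CHF 1,681,248.79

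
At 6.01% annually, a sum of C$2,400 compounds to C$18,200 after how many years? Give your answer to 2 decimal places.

n = ln(18200/2400) / ln(1+0.0601) = ln(7.58333) / 0.058363 = 34.7128 years

34.71 years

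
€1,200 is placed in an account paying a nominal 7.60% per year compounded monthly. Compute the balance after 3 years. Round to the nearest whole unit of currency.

With 12 periods per year: i = 0.00633333, n = 36.
1,200 × (1+0.00633333)^36 = 1,200 × 1.255183 = 1,506.2191

€1,506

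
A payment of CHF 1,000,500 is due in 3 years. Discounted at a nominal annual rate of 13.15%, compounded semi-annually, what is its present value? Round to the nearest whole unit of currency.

CHF 682,787

Periodic rate i = 0.1315/2 = 0.06575; n = 3 × 2 = 6 periods.
PV = 1,000,500 / (1 + 0.06575)^6 = 1,000,500 / 1.465319 = 682,786.6877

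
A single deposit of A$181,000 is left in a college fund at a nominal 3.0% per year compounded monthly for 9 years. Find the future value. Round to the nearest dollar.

With 12 periods per year: i = 0.0025, n = 108.
FV = PV·(1+i)^n = 181,000 × 1.309523 = 237,023.6897

A$237,024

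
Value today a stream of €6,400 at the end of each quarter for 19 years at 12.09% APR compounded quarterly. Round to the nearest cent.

Periodic rate i = 0.1209/4 = 0.030225; n = 19 × 4 = 76 periods.
PV = 6400 × [1 − (1+0.030225)^(−76)] / 0.030225 = 6400 × 29.643318 = 189,717.2351

€189,717.24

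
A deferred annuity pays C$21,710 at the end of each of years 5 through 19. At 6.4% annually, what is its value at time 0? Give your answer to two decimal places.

C$160,302.07

PV at t=4 (ordinary 15-year annuity): 21710 × a(15|0.064) = 21710 × 9.463370 = 205,449.7655
PV₀ = 205,449.7655 / (1+0.064)^4 = 205,449.7655 / 1.281641 = 160,302.0728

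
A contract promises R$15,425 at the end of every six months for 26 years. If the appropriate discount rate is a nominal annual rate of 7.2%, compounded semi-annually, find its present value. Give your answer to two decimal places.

R$360,361.51

Periodic rate i = 0.072/2 = 0.036; n = 26 × 2 = 52 periods.
Annuity factor a(52|0.036) = 23.362173; PV = 15425 × 23.362173 = 360,361.5149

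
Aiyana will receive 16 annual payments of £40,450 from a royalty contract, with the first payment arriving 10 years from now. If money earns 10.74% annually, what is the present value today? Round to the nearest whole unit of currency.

£120,977

PV at t=9 (ordinary 16-year annuity): 40450 × a(16|0.1074) = 40450 × 7.490769 = 303,001.6034
PV₀ = 303,001.6034 / (1+0.1074)^9 = 303,001.6034 / 2.504613 = 120,977.4021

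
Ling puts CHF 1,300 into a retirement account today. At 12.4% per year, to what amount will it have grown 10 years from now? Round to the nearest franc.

1,300 × (1+0.124)^10 = 1,300 × 3.218571 = 4,184.1425

CHF 4,184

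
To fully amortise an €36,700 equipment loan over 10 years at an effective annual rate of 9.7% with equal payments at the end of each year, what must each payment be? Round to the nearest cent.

Annuity-PV factor = 6.224561; PMT = 36700 / 6.224561 = 5,895.9979

€5,896.00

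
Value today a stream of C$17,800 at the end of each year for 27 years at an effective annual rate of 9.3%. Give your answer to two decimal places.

PV = 17800 × [1 − (1+0.093)^(−27)] / 0.093 = 17800 × 9.778209 = 174,052.1155

C$174,052.12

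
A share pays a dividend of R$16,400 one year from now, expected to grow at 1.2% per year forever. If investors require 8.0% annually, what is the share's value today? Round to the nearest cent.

R$241,176.47

PV = PMT / (i − g) = 16400 / (0.08 − 0.012) = 16400 / 0.068000 = 241,176.4706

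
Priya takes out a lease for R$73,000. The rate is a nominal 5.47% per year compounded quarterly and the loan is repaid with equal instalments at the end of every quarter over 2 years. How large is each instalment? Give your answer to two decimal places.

R$9,695.43

With 4 periods per year: i = 0.013675, n = 8.
Annuity-PV factor = 7.529324; PMT = 73000 / 7.529324 = 9,695.4259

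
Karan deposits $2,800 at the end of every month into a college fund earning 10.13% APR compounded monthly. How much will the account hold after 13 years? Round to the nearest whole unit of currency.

$899,294

i = 0.1013/12 = 0.00844167 per month; n = 13·12 = 156.
Accumulation factor s(156|0.00844167) = 321.176453; FV = 2800 × 321.176453 = 899,294.0681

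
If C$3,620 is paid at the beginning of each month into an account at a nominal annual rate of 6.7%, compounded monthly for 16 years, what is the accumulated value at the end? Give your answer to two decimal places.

C$1,246,920.87

With 12 periods per year: i = 0.00558333, n = 192.
FV = PMT · [(1+i)^n − 1] / i × (1+i) = 3620 · 344.453279 = 1,246,920.8713
(annuity-due: payments at period start, so ×(1+i).)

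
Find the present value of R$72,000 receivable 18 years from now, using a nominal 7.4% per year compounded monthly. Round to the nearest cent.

R$19,082.21

With 12 periods per year: i = 0.00616667, n = 216.
Discount factor = (1+0.00616667)^(−216) = 0.265031; PV = 72,000 × 0.265031 = 19,082.2067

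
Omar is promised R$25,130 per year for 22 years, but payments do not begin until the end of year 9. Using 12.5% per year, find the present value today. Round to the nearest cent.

R$72,483.27

PV at t=8 (ordinary 22-year annuity): 25130 × a(22|0.125) = 25130 × 7.400575 = 185,976.4622
PV₀ = 185,976.4622 / (1+0.125)^8 = 185,976.4622 / 2.565785 = 72,483.2741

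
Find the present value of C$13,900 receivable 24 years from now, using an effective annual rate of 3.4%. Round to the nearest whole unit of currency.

C$6,230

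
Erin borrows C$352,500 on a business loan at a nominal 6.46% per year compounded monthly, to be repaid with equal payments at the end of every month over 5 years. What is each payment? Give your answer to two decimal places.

C$6,890.46

Periodic rate i = 0.0646/12 = 0.00538333; n = 5 × 12 = 60 periods.
Annuity-PV factor = 51.157652; PMT = 352500 / 51.157652 = 6,890.4648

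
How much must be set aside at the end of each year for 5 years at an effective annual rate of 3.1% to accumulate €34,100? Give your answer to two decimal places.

PMT = 34100 / ( [(1+0.031)^5 − 1] / 0.031 ) = 34100 / 5.319760 = 6,410.0638

€6,410.06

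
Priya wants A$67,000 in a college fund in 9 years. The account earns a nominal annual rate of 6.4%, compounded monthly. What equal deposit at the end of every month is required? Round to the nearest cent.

With 12 periods per year: i = 0.00533333, n = 108.
PMT = 67000 / ( [(1+0.00533333)^108 − 1] / 0.00533333 ) = 67000 / 145.535232 = 460.3696

A$460.37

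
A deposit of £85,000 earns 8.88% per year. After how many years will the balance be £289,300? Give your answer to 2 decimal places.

14.40 years

(1+i)^n = 289300/85000 = 3.40353, so n = ln 3.40353 / ln 1.0888 = 14.3967 years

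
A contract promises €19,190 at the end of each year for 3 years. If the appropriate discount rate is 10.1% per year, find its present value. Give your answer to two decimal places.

PV = PMT · [1 − (1+i)^(−n)] / i = 19190 · 2.482480 = 47,638.7987

€47,638.80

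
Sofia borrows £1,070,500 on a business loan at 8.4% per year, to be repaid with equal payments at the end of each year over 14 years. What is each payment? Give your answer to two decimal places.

£132,880.82

PMT = 1.0705e+06 / ( [1 − (1+0.084)^(−14)] / 0.084 ) = 1.0705e+06 / 8.056091 = 132,880.8207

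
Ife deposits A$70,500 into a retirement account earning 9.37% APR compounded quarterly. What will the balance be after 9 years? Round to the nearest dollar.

A$162,258

With 4 periods per year: i = 0.023425, n = 36.
FV = 70,500 × (1 + 0.023425)^36 = 162,257.9165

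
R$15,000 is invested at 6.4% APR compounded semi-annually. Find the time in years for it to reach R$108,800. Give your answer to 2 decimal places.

31.45 years

Periodic rate i = 0.064/2 = 0.032.
n = ln(108800/15000) / ln(1+0.032) = ln(7.25333) / 0.031499 = 62.9062 half-years
= 62.9062/2 years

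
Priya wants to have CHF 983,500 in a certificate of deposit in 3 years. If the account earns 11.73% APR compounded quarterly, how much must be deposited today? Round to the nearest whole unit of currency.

i = 0.1173/4 = 0.029325 per quarter; n = 3·4 = 12.
PV = FV·(1+i)^(−n) = 983,500 × 0.706919 = 695,254.9873

CHF 695,255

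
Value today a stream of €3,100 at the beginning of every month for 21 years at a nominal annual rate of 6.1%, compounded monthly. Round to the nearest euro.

€442,134

Periodic rate i = 0.061/12 = 0.00508333; n = 21 × 12 = 252 periods.
Annuity factor a(252|0.00508333) × (1+i) = 142.623863; PV = 3100 × 142.623863 = 442,133.9759
(Beginning-of-period payments → annuity-due factor ×(1+i).)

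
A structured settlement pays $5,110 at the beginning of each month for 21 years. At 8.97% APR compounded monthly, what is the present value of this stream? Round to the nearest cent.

$583,281.92

Periodic rate i = 0.0897/12 = 0.007475; n = 21 × 12 = 252 periods.
PV = PMT · [1 − (1+i)^(−n)] / i × (1+i) = 5110 · 114.145190 = 583,281.9206
(Beginning-of-period payments → annuity-due factor ×(1+i).)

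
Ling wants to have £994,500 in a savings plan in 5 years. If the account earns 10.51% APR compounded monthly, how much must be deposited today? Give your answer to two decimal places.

With 12 periods per year: i = 0.00875833, n = 60.
PV = 994,500 / (1 + 0.00875833)^60 = 994,500 / 1.687439 = 589,354.5773

£589,354.58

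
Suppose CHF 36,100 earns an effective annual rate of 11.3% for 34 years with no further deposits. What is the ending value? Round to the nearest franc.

CHF 1,375,127

FV = PV·(1+i)^n = 36,100 × 38.092159 = 1,375,126.9365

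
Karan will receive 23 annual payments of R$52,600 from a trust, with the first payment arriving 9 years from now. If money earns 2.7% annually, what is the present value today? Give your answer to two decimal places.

R$721,215.86

PV at t=8 (ordinary 23-year annuity): 52600 × a(23|0.027) = 52600 × 16.968485 = 892,542.3251
PV₀ = 892,542.3251 / (1+0.027)^8 = 892,542.3251 / 1.237552 = 721,215.8642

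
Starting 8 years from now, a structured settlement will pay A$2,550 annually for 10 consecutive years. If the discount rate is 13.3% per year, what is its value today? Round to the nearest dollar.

PV at t=7 (ordinary 10-year annuity): 2550 × a(10|0.133) = 2550 × 5.361801 = 13,672.5935
PV₀ = 13,672.5935 / (1+0.133)^7 = 13,672.5935 / 2.396676 = 5,704.8146

A$5,705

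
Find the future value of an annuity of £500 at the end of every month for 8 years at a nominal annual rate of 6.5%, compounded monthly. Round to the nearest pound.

Periodic rate i = 0.065/12 = 0.00541667; n = 8 × 12 = 96 periods.
Accumulation factor s(96|0.00541667) = 125.477348; FV = 500 × 125.477348 = 62,738.6741

£62,739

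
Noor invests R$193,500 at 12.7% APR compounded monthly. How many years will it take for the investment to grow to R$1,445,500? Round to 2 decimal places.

Periodic rate i = 0.127/12 = 0.0105833.
n = ln(1.4455e+06/193500) / ln(1+0.0105833) = ln(7.47028) / 0.010528 = 191.0131 months
= 191.0131/12 years

15.92 years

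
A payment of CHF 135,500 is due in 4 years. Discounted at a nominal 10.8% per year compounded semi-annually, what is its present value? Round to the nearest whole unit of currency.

CHF 88,964

i = 0.108/2 = 0.054 per half-year; n = 4·2 = 8.
PV = 135,500 / (1 + 0.054)^8 = 135,500 / 1.523088 = 88,964.0219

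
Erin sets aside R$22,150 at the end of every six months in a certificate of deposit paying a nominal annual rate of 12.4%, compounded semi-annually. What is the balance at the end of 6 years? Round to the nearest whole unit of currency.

R$378,062

Periodic rate i = 0.124/2 = 0.062; n = 6 × 2 = 12 periods.
FV = PMT · [(1+i)^n − 1] / i = 22150 · 17.068249 = 378,061.7043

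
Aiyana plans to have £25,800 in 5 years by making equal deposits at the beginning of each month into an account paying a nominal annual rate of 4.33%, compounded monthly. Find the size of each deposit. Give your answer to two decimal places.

£384.52

With 12 periods per year: i = 0.00360833, n = 60.
PMT = 25800 / ( [(1+0.00360833)^60 − 1] / 0.00360833 × (1+i) ) = 25800 / 67.097403 = 384.5156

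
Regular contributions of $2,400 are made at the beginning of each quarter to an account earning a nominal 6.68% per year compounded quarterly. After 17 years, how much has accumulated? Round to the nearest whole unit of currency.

$304,496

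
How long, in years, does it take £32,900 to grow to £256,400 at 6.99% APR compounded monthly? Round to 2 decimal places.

29.46 years

Periodic rate i = 0.0699/12 = 0.005825.
(1+i)^n = 256400/32900 = 7.79331, so n = ln 7.79331 / ln 1.00582 = 353.5177 months
= 353.5177/12 years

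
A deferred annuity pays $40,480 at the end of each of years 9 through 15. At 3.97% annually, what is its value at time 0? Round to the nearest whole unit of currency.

PV at t=8 (ordinary 7-year annuity): 40480 × a(7|0.0397) = 40480 × 6.008714 = 243,232.7626
PV₀ = 243,232.7626 / (1+0.0397)^8 = 243,232.7626 / 1.365414 = 178,138.4712

$178,138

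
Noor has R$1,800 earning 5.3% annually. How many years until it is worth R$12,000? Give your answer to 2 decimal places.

n = ln(12000/1800) / ln(1+0.053) = ln(6.66667) / 0.051643 = 36.7351 years

36.74 years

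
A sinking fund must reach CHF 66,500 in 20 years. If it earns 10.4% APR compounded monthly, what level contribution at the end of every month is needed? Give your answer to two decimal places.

With 12 periods per year: i = 0.00866667, n = 240.
PMT = 66500 / ( [(1+0.00866667)^240 − 1] / 0.00866667 ) = 66500 / 799.968068 = 83.1283

CHF 83.13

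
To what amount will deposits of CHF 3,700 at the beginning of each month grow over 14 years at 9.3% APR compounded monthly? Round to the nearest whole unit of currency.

CHF 1,278,928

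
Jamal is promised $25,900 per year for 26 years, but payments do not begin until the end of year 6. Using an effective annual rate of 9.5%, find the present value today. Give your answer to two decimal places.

$156,824.81

PV at t=5 (ordinary 26-year annuity): 25900 × a(26|0.095) = 25900 × 9.532034 = 246,879.6918
Discount back 5 years: 246,879.6918 × (1+0.095)^(−5) = 246,879.6918 × 0.635228 = 156,824.8102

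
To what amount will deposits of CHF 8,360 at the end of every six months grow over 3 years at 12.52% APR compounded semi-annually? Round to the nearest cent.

CHF 58,696.80

With 2 periods per year: i = 0.0626, n = 6.
FV = 8360 × [(1+0.0626)^6 − 1] / 0.0626 = 8360 × 7.021148 = 58,696.7974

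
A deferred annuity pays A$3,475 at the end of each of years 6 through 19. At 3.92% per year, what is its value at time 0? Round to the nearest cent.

PV at t=5 (ordinary 14-year annuity): 3475 × a(14|0.0392) = 3475 × 10.619131 = 36,901.4796
Discount back 5 years: 36,901.4796 × (1+0.0392)^(−5) = 36,901.4796 × 0.825096 = 30,447.2512

A$30,447.25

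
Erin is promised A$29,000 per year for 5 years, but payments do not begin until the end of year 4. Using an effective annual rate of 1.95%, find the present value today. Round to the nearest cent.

A$129,183.36

PV at t=3 (ordinary 5-year annuity): 29000 × a(5|0.0195) = 29000 × 4.720307 = 136,888.9132
Discount back 3 years: 136,888.9132 × (1+0.0195)^(−3) = 136,888.9132 × 0.943709 = 129,183.3627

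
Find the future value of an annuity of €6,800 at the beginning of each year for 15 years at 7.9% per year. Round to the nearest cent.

€197,676.76

Accumulation factor s(15|0.079) × (1+i) = 29.070112; FV = 6800 × 29.070112 = 197,676.7646
(annuity-due: payments at period start, so ×(1+i).)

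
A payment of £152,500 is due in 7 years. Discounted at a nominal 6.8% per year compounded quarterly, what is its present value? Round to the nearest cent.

Periodic rate i = 0.068/4 = 0.017; n = 7 × 4 = 28 periods.
PV = FV·(1+i)^(−n) = 152,500 × 0.623754 = 95,122.4794

£95,122.48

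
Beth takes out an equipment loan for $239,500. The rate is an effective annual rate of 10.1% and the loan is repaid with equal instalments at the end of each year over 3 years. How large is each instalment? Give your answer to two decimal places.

Annuity-PV factor = 2.482480; PMT = 239500 / 2.482480 = 96,476.0893

$96,476.09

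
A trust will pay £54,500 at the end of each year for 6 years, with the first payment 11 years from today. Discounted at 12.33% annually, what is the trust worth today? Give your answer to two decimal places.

PV at t=10 (ordinary 6-year annuity): 54500 × a(6|0.1233) = 54500 × 4.073266 = 221,993.0201
Discount back 10 years: 221,993.0201 × (1+0.1233)^(−10) = 221,993.0201 × 0.312638 = 69,403.5573

£69,403.56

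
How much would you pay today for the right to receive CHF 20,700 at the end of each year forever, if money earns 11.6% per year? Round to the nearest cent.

CHF 178,448.28

PV = C/r = 20700/0.116 = 178,448.2759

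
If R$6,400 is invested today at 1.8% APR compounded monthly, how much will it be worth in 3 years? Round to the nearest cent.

With 12 periods per year: i = 0.0015, n = 36.
6,400 × (1+0.0015)^36 = 6,400 × 1.055442 = 6,754.8282

R$6,754.83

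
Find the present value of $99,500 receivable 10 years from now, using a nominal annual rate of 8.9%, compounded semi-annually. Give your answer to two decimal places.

$41,653.76

With 2 periods per year: i = 0.0445, n = 20.
Discount factor = (1+0.0445)^(−20) = 0.418631; PV = 99,500 × 0.418631 = 41,653.7585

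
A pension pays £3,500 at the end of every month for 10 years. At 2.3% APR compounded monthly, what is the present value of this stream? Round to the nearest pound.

£374,880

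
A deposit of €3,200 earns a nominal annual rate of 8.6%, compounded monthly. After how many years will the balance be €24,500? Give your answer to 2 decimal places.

Periodic rate i = 0.086/12 = 0.00716667.
n = ln(24500/3200) / ln(1+0.00716667) = ln(7.65625) / 0.007141 = 285.0429 months
= 285.0429/12 years

23.75 years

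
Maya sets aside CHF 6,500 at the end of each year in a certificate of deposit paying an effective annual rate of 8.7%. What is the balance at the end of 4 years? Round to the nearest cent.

FV = 6500 × [(1+0.087)^4 − 1] / 0.087 = 6500 × 4.552935 = 29,594.0743

CHF 29,594.07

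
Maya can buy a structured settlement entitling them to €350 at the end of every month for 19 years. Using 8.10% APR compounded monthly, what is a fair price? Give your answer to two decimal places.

Periodic rate i = 0.081/12 = 0.00675; n = 19 × 12 = 228 periods.
PV = PMT · [1 − (1+i)^(−n)] / i = 350 · 116.191391 = 40,666.9869

€40,666.99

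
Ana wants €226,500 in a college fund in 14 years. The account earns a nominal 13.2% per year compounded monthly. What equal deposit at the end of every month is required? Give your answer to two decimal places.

€471.57

i = 0.132/12 = 0.011 per month; n = 14·12 = 168.
PMT = 226500 / ( [(1+0.011)^168 − 1] / 0.011 ) = 226500 / 480.308343 = 471.5721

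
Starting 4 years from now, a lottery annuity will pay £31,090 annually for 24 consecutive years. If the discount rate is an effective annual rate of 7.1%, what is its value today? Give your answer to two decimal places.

£287,731.95

PV at t=3 (ordinary 24-year annuity): 31090 × a(24|0.071) = 31090 × 11.369354 = 353,473.2086
Discount back 3 years: 353,473.2086 × (1+0.071)^(−3) = 353,473.2086 × 0.814013 = 287,731.9505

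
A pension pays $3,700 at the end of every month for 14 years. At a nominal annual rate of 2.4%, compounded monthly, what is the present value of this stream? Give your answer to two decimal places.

Periodic rate i = 0.024/12 = 0.002; n = 14 × 12 = 168 periods.
Annuity factor a(168|0.002) = 142.568530; PV = 3700 × 142.568530 = 527,503.5615

$527,503.56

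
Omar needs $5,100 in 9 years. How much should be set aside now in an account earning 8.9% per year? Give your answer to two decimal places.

$2,367.66

PV = FV·(1+i)^(−n) = 5,100 × 0.464247 = 2,367.6596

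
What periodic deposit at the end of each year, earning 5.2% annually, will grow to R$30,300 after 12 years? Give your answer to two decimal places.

FV-annuity factor = 16.102639; PMT = 30300 / 16.102639 = 1,881.6791

R$1,881.68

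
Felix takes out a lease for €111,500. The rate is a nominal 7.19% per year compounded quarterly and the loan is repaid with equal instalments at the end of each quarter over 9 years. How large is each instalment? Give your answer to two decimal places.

€4,233.47

With 4 periods per year: i = 0.017975, n = 36.
Annuity-PV factor = 26.337719; PMT = 111500 / 26.337719 = 4,233.4722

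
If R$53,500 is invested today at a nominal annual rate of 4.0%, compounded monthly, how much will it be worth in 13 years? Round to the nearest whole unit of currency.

R$89,911

Periodic rate i = 0.04/12 = 0.00333333; n = 13 × 12 = 156 periods.
53,500 × (1+0.00333333)^156 = 53,500 × 1.680574 = 89,910.6958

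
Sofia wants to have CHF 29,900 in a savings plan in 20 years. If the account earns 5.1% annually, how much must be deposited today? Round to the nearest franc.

CHF 11,056

PV = FV·(1+i)^(−n) = 29,900 × 0.369782 = 11,056.4796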